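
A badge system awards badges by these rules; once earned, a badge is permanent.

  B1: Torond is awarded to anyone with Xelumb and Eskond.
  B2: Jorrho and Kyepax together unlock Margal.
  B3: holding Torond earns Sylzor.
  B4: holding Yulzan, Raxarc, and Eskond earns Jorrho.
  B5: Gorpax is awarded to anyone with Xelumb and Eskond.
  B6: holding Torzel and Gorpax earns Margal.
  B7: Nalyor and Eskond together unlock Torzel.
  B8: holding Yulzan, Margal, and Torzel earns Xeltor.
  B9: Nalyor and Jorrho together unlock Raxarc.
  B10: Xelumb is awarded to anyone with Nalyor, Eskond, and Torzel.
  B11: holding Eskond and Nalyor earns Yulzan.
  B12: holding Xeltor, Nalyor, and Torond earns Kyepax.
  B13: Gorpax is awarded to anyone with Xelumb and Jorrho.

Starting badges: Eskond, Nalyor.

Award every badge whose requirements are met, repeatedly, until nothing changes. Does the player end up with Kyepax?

Yes

With Eskond and Nalyor, Yulzan is earned (B11).
With Nalyor and Eskond, Torzel is earned (B7).
With Nalyor, Eskond, and Torzel, Xelumb is earned (B10).
With Xelumb and Eskond, Gorpax is earned (B5).
With Xelumb and Eskond, Torond is earned (B1).
With Torzel and Gorpax, Margal is earned (B6).
With Yulzan, Margal, and Torzel, Xeltor is earned (B8).
With Xeltor, Nalyor, and Torond, Kyepax is earned (B12).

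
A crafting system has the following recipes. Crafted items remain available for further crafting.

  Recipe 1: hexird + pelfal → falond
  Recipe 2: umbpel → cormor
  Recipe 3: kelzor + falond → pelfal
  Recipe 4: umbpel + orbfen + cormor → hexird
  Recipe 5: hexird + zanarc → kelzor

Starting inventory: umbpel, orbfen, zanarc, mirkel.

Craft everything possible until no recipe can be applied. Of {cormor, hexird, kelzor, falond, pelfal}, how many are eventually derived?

3

Using Recipe 2, umbpel makes cormor.
Using Recipe 4, umbpel, orbfen, and cormor make hexird.
hexird + zanarc → kelzor (Recipe 5).
cormor: reached.
hexird: reached.
kelzor: reached.
falond would need hexird and pelfal (Recipe 1), but pelfal is never obtained.
pelfal would need kelzor and falond (Recipe 3), but falond is never obtained.
Reached: cormor, hexird, and kelzor — 3 of the 5.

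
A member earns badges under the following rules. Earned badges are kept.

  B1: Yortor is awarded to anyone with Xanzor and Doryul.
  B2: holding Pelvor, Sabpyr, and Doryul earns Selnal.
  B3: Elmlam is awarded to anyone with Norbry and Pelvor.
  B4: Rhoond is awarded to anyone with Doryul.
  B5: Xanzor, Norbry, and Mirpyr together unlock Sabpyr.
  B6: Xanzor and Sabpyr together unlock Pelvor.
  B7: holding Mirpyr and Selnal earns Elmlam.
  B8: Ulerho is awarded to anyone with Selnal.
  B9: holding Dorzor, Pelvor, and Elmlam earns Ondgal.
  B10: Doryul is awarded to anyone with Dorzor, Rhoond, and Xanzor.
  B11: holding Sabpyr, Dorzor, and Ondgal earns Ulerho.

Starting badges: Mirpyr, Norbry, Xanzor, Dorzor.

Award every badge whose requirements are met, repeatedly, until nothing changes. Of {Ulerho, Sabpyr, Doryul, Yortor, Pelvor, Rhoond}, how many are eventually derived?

With Xanzor, Norbry, and Mirpyr, Sabpyr is earned (B5).
With Xanzor and Sabpyr, Pelvor is earned (B6).
With Norbry and Pelvor, Elmlam is earned (B3).
With Dorzor, Pelvor, and Elmlam, Ondgal is earned (B9).
With Sabpyr, Dorzor, and Ondgal, Ulerho is earned (B11).
Ulerho: reached.
Sabpyr: reached.
Doryul would need Dorzor, Rhoond, and Xanzor (B10), but Rhoond is never earned.
Yortor would need Xanzor and Doryul (B1), but Doryul is never earned.
Pelvor: reached.
Rhoond would need Doryul (B4), but Doryul is never earned.
Reached: Ulerho, Sabpyr, and Pelvor — 3 of the 6.

3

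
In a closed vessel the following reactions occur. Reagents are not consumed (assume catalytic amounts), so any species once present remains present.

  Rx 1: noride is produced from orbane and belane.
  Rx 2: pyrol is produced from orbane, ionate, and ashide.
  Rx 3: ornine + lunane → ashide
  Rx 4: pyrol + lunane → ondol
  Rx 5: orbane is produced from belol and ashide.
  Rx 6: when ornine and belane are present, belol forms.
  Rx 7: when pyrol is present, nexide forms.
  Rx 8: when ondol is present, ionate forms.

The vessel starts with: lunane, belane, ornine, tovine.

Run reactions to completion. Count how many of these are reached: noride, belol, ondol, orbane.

3

ornine and belane present → belol forms (Rx 6).
ornine and lunane present → ashide forms (Rx 3).
belol and ashide present → orbane forms (Rx 5).
orbane and belane present → noride forms (Rx 1).
noride: reached.
belol: reached.
ondol would need pyrol and lunane (Rx 4), but pyrol never forms.
orbane: reached.
Reached: noride, belol, and orbane — 3 of the 4.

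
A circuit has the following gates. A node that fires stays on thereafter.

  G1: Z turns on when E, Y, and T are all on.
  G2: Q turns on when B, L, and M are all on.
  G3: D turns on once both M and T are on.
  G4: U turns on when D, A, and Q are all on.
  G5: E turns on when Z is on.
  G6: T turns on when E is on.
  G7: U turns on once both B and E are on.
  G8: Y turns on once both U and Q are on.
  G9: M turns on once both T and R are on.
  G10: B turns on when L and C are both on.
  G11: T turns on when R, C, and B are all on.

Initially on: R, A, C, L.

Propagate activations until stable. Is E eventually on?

No

E would need Z (G5), but Z never turns on.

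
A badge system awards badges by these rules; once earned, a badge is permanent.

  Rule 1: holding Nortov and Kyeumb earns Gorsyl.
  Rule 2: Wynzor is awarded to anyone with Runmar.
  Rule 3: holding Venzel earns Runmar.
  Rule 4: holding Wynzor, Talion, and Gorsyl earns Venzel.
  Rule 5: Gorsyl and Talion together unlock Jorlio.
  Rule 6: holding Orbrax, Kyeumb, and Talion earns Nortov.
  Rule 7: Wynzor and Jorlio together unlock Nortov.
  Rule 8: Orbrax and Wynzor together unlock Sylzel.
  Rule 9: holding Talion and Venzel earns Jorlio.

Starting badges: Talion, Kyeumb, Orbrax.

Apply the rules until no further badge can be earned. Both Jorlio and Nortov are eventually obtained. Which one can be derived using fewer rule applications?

Nortov

Nortov: With Orbrax, Kyeumb, and Talion, Nortov is earned (Rule 6). [1 rule application]
Jorlio: With Orbrax, Kyeumb, and Talion, Nortov is earned (Rule 6). With Nortov and Kyeumb, Gorsyl is earned (Rule 1). With Gorsyl and Talion, Jorlio is earned (Rule 5). [3 rule applications]
Nortov needs fewer.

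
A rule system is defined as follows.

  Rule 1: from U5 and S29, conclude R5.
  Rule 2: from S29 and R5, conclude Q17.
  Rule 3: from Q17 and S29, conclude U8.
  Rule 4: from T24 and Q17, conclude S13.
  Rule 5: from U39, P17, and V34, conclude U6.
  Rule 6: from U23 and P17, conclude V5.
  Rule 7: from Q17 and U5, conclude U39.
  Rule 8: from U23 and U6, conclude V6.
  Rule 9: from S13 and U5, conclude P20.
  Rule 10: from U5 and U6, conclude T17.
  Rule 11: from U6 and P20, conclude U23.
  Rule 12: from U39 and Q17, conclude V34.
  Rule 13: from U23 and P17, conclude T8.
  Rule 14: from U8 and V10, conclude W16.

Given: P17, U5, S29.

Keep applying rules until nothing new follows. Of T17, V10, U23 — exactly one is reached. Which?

T17

U5 and S29 hold, so R5 follows (Rule 1).
S29 and R5 hold, so Q17 follows (Rule 2).
Q17 and U5 hold, so U39 follows (Rule 7).
U39 and Q17 hold, so V34 follows (Rule 12).
U39, P17, and V34 hold, so U6 follows (Rule 5).
U5 and U6 hold, so T17 follows (Rule 10).
U23 would need U6 and P20 (Rule 11), but P20 is never established. No rule produces V10, and it is not given.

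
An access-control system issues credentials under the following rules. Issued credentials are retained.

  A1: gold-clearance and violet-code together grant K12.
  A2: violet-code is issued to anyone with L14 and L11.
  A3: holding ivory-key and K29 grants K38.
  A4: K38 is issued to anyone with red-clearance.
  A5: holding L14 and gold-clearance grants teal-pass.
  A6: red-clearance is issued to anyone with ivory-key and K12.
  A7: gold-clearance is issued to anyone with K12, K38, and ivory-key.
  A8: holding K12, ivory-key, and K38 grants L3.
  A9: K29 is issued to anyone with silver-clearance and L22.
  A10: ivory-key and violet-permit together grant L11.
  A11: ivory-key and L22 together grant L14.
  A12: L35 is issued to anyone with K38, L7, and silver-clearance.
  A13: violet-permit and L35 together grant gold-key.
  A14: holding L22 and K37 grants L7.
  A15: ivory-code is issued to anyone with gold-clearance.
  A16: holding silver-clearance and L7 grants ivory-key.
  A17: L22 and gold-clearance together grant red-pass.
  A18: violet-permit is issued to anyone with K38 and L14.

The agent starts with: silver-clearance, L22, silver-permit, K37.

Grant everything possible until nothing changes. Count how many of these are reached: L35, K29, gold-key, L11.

Holding silver-clearance and L22 grants K29 (A9).
Holding L22 and K37 grants L7 (A14).
Holding silver-clearance and L7 grants ivory-key (A16).
Holding ivory-key and K29 grants K38 (A3).
Holding ivory-key and L22 grants L14 (A11).
Holding K38 and L14 grants violet-permit (A18).
Holding K38, L7, and silver-clearance grants L35 (A12).
Holding ivory-key and violet-permit grants L11 (A10).
Holding violet-permit and L35 grants gold-key (A13).
L35: reached.
K29: reached.
gold-key: reached.
L11: reached.
All 4 are reached.

4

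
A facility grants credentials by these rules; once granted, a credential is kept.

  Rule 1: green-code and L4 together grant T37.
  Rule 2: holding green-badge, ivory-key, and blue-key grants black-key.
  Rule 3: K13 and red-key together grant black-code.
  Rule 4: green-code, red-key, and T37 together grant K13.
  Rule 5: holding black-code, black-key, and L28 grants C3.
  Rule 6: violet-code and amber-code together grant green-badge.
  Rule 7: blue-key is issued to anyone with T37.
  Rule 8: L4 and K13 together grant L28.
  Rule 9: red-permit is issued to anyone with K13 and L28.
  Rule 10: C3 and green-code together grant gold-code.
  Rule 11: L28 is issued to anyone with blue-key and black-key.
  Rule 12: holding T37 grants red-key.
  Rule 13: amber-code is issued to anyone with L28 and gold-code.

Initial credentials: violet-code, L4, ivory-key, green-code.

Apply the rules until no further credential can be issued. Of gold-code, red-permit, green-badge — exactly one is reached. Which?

red-permit

Holding green-code and L4 grants T37 (Rule 1).
Holding T37 grants red-key (Rule 12).
Holding green-code, red-key, and T37 grants K13 (Rule 4).
Holding L4 and K13 grants L28 (Rule 8).
Holding K13 and L28 grants red-permit (Rule 9).
green-badge would need violet-code and amber-code (Rule 6), but amber-code is never granted. gold-code would need C3 and green-code (Rule 10), but C3 is never granted.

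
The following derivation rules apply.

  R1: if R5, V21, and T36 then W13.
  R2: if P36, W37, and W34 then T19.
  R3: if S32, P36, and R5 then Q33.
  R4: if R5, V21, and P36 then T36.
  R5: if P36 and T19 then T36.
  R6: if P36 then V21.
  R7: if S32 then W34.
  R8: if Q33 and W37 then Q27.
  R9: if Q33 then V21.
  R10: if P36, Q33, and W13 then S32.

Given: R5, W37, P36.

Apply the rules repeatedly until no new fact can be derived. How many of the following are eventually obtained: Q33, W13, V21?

P36 holds, so V21 follows (R6).
R5, V21, and P36 hold, so T36 follows (R4).
R5, V21, and T36 hold, so W13 follows (R1).
Q33 would need S32, P36, and R5 (R3), but S32 is never established.
W13: reached.
V21: reached.
Reached: W13 and V21 — 2 of the 3.

2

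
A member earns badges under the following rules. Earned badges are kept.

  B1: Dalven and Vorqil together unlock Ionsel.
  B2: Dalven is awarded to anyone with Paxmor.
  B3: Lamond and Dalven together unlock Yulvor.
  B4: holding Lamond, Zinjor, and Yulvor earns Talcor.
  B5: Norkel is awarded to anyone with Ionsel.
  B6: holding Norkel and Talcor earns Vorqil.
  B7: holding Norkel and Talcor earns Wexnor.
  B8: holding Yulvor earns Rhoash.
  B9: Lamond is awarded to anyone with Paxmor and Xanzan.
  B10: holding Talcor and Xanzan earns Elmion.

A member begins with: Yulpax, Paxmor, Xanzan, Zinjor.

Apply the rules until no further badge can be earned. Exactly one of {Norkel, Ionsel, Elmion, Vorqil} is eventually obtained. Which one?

With Paxmor and Xanzan, Lamond is earned (B9).
With Paxmor, Dalven is earned (B2).
With Lamond and Dalven, Yulvor is earned (B3).
With Lamond, Zinjor, and Yulvor, Talcor is earned (B4).
With Talcor and Xanzan, Elmion is earned (B10).
Norkel would need Ionsel (B5), but Ionsel is never earned. Vorqil would need Norkel and Talcor (B6), but Norkel is never earned. Ionsel would need Dalven and Vorqil (B1), but Vorqil is never earned.

Elmion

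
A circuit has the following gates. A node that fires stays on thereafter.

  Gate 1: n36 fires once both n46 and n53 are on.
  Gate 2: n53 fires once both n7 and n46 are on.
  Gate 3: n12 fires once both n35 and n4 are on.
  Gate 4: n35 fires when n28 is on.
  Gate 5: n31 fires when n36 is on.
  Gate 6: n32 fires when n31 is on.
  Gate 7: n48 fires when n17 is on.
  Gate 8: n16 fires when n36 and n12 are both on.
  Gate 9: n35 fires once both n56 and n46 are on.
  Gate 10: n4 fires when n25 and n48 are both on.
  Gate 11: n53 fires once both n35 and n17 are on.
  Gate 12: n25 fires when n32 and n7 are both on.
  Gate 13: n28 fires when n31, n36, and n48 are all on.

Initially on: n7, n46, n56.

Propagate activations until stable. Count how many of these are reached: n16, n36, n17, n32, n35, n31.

4

Gate 2: n7 and n46 on → n53 on.
Gate 9: n56 and n46 on → n35 on.
Gate 1: n46 and n53 on → n36 on.
Gate 5: n36 on → n31 on.
n31 is on, so n32 fires (Gate 6).
n16 would need n36 and n12 (Gate 8), but n12 never turns on.
n36: reached.
No rule produces n17, and it is not given.
n32: reached.
n35: reached.
n31: reached.
Reached: n36, n32, n35, and n31 — 4 of the 6.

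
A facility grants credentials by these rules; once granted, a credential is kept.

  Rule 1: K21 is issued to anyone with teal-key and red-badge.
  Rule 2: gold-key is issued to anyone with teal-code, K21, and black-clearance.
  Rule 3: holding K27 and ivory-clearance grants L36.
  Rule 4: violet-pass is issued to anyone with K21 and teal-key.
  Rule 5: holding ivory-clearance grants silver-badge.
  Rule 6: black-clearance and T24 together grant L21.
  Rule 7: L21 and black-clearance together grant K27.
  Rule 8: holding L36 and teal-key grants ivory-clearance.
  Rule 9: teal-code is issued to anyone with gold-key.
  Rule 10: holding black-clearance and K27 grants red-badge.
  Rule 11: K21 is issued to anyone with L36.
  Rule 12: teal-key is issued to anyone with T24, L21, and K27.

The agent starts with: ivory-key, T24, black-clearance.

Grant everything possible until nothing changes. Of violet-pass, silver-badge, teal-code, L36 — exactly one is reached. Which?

violet-pass

Holding black-clearance and T24 grants L21 (Rule 6).
Holding L21 and black-clearance grants K27 (Rule 7).
Holding black-clearance and K27 grants red-badge (Rule 10).
Holding T24, L21, and K27 grants teal-key (Rule 12).
Holding teal-key and red-badge grants K21 (Rule 1).
Holding K21 and teal-key grants violet-pass (Rule 4).
L36 would need K27 and ivory-clearance (Rule 3), but ivory-clearance is never granted. silver-badge would need ivory-clearance (Rule 5), but ivory-clearance is never granted. teal-code would need gold-key (Rule 9), but gold-key is never granted.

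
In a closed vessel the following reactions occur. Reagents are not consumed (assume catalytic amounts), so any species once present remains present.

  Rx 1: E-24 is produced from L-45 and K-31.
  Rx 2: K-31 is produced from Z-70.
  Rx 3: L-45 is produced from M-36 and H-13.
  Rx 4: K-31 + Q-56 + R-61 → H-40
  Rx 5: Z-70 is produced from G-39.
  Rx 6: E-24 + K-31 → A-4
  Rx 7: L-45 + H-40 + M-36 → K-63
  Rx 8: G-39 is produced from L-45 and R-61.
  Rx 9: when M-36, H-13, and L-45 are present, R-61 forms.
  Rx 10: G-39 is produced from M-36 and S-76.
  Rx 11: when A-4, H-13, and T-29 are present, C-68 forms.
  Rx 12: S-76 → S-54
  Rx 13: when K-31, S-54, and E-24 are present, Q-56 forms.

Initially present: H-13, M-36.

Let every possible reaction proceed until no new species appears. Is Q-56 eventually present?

No

Q-56 would need K-31, S-54, and E-24 (Rx 13), but S-54 never forms.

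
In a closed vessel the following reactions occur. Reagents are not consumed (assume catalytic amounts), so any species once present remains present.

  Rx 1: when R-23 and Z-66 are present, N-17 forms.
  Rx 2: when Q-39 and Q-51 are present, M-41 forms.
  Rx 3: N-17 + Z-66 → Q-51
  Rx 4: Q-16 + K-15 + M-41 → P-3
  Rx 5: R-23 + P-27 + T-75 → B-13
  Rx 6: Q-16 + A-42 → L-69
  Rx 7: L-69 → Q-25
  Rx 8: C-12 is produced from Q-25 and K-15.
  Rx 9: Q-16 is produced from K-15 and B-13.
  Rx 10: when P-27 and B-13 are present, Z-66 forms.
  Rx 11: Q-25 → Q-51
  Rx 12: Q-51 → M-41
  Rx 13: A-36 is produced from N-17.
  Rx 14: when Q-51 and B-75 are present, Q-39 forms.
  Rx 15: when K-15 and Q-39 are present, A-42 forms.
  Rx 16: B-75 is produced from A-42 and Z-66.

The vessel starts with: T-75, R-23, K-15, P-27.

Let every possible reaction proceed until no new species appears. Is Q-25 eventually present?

No

Q-25 would need L-69 (Rx 7), but L-69 never forms.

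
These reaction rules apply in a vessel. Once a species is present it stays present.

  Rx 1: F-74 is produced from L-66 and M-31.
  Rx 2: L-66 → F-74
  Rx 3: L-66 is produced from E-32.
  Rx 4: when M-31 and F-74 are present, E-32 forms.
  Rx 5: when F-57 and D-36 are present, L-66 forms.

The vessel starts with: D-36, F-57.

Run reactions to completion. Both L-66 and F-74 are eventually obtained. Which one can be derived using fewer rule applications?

L-66: F-57 and D-36 present → L-66 forms (Rx 5). [1 rule application]
F-74: F-57 and D-36 present → L-66 forms (Rx 5). L-66 present → F-74 forms (Rx 2). [2 rule applications]
L-66 needs fewer.

L-66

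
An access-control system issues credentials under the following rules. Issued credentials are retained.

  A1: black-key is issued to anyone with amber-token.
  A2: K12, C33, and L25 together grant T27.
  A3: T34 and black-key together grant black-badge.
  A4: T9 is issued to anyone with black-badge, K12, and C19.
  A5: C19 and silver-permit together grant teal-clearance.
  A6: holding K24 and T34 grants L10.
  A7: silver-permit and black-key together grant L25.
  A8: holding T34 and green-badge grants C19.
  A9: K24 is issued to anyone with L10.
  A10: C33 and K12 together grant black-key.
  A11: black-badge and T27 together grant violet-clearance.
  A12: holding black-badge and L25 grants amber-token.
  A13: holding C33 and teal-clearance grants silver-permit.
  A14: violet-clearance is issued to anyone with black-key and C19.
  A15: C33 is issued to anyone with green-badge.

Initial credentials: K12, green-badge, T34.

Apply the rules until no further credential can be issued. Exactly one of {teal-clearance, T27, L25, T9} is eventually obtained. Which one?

T9

Holding T34 and green-badge grants C19 (A8).
Holding green-badge grants C33 (A15).
Holding C33 and K12 grants black-key (A10).
Holding T34 and black-key grants black-badge (A3).
Holding black-badge, K12, and C19 grants T9 (A4).
L25 would need silver-permit and black-key (A7), but silver-permit is never granted. T27 would need K12, C33, and L25 (A2), but L25 is never granted. teal-clearance would need C19 and silver-permit (A5), but silver-permit is never granted.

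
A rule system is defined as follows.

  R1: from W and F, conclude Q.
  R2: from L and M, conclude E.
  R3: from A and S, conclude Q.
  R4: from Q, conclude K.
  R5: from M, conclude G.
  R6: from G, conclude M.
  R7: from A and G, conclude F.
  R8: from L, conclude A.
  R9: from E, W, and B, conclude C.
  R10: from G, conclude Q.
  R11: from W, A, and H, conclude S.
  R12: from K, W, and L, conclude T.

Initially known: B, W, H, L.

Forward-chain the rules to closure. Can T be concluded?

From L, R8 gives A.
W, A, and H hold, so S follows (R11).
A and S hold, so Q follows (R3).
Q holds, so K follows (R4).
From K, W, and L, R12 gives T.

Yes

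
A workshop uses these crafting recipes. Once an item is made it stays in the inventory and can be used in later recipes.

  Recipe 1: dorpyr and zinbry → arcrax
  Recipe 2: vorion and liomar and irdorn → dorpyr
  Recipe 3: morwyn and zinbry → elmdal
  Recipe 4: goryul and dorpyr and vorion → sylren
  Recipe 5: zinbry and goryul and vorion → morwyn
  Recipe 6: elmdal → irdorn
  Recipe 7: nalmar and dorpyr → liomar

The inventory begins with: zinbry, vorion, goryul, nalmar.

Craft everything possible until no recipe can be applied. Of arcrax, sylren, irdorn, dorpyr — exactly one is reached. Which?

zinbry and goryul and vorion → morwyn (Recipe 5).
Using Recipe 3, morwyn and zinbry make elmdal.
Using Recipe 6, elmdal makes irdorn.
dorpyr would need vorion, liomar, and irdorn (Recipe 2), but liomar is never obtained. arcrax would need dorpyr and zinbry (Recipe 1), but dorpyr is never obtained. sylren would need goryul, dorpyr, and vorion (Recipe 4), but dorpyr is never obtained.

irdorn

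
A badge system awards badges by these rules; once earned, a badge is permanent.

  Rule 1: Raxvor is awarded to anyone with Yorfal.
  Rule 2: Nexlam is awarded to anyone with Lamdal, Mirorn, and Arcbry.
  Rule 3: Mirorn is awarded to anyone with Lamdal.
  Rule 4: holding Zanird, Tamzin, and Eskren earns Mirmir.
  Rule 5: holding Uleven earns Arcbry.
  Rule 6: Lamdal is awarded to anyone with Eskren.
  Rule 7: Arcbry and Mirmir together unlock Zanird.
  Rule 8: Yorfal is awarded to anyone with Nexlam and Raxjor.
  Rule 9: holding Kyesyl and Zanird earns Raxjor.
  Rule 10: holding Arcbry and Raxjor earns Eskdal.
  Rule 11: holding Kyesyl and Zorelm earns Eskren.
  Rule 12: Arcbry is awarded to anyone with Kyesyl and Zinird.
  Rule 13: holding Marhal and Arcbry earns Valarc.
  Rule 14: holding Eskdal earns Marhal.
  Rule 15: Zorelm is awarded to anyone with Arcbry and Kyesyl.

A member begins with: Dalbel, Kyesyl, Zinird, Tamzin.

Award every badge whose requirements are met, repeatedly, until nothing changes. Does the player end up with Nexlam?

With Kyesyl and Zinird, Arcbry is earned (Rule 12).
With Arcbry and Kyesyl, Zorelm is earned (Rule 15).
With Kyesyl and Zorelm, Eskren is earned (Rule 11).
With Eskren, Lamdal is earned (Rule 6).
With Lamdal, Mirorn is earned (Rule 3).
With Lamdal, Mirorn, and Arcbry, Nexlam is earned (Rule 2).

Yes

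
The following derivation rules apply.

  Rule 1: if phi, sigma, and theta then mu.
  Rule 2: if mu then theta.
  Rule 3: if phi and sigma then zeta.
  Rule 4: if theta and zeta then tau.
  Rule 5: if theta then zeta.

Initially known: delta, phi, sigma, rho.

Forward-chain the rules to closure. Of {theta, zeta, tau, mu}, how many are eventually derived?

From phi and sigma, Rule 3 gives zeta.
theta would need mu (Rule 2), but mu is never established.
zeta: reached.
tau would need theta and zeta (Rule 4), but theta is never established.
mu would need phi, sigma, and theta (Rule 1), but theta is never established.
Reached: zeta — 1 of the 4.

1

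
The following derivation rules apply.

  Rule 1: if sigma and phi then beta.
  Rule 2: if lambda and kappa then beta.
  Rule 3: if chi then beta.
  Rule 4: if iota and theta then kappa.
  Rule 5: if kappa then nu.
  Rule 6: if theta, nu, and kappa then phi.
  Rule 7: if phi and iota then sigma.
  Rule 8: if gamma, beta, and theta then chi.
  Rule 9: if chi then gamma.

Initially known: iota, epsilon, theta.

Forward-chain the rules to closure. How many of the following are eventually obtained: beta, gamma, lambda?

From iota and theta, Rule 4 gives kappa.
kappa holds, so nu follows (Rule 5).
From theta, nu, and kappa, Rule 6 gives phi.
phi and iota hold, so sigma follows (Rule 7).
From sigma and phi, Rule 1 gives beta.
beta: reached.
gamma would need chi (Rule 9), but chi is never established.
No rule produces lambda, and it is not given.
Reached: beta — 1 of the 3.

1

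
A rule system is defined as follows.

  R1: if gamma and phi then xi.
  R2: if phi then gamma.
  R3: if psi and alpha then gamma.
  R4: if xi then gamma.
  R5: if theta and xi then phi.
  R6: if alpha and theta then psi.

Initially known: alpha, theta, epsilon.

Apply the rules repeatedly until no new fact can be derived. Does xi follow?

xi would need gamma and phi (R1), but phi is never established.

No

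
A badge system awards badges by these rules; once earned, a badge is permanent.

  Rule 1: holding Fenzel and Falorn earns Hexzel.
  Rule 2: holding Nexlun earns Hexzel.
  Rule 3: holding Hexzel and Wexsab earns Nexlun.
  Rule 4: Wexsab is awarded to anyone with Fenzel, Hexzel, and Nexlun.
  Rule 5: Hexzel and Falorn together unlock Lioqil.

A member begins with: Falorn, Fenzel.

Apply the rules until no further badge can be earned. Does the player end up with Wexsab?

Wexsab would need Fenzel, Hexzel, and Nexlun (Rule 4), but Nexlun is never earned.

No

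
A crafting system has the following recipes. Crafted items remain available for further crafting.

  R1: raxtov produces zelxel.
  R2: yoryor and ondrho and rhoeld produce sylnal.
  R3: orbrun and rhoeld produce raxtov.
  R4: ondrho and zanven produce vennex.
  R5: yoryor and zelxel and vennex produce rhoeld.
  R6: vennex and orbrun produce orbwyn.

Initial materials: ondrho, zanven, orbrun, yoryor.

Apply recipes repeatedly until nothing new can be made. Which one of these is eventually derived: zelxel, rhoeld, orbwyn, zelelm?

orbwyn

ondrho and zanven → vennex (R4).
vennex and orbrun → orbwyn (R6).
rhoeld would need yoryor, zelxel, and vennex (R5), but zelxel is never obtained. No rule produces zelelm, and it is not given. zelxel would need raxtov (R1), but raxtov is never obtained.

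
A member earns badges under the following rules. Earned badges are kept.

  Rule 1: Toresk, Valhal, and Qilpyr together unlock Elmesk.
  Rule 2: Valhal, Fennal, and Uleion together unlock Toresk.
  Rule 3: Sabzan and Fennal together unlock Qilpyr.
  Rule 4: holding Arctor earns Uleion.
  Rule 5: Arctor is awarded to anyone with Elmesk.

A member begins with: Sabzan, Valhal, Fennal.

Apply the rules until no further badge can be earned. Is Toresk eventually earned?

Toresk would need Valhal, Fennal, and Uleion (Rule 2), but Uleion is never earned.

No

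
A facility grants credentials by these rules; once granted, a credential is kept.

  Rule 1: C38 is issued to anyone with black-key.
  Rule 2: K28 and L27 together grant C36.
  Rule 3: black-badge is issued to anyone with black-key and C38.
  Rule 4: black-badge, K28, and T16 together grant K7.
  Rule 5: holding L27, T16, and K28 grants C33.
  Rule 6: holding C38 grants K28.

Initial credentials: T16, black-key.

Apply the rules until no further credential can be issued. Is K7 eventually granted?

Yes

Holding black-key grants C38 (Rule 1).
Holding black-key and C38 grants black-badge (Rule 3).
Holding C38 grants K28 (Rule 6).
Holding black-badge, K28, and T16 grants K7 (Rule 4).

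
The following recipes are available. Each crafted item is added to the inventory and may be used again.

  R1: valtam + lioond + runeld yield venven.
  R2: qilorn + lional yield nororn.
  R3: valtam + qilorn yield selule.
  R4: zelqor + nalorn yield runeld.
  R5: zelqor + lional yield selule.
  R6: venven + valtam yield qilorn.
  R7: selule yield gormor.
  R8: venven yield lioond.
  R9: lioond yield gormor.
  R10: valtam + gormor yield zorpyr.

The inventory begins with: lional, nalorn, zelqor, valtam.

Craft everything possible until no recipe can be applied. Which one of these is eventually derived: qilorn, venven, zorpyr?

zorpyr

Using R5, zelqor and lional make selule.
selule → gormor (R7).
Using R10, valtam and gormor make zorpyr.
qilorn would need venven and valtam (R6), but venven is never obtained. venven would need valtam, lioond, and runeld (R1), but lioond is never obtained.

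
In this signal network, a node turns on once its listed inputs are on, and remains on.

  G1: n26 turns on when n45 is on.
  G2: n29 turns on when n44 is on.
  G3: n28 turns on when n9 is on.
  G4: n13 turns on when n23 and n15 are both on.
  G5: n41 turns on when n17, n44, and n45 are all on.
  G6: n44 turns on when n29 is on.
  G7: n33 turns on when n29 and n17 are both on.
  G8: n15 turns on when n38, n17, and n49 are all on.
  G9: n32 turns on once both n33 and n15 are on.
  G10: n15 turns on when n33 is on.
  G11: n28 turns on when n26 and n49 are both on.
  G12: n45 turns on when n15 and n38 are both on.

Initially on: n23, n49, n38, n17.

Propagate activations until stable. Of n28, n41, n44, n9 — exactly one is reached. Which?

G8: n38, n17, and n49 on → n15 on.
n15 and n38 are on, so n45 turns on (G12).
n45 is on, so n26 turns on (G1).
n26 and n49 are on, so n28 turns on (G11).
n41 would need n17, n44, and n45 (G5), but n44 never turns on. n44 would need n29 (G6), but n29 never turns on. No rule produces n9, and it is not given.

n28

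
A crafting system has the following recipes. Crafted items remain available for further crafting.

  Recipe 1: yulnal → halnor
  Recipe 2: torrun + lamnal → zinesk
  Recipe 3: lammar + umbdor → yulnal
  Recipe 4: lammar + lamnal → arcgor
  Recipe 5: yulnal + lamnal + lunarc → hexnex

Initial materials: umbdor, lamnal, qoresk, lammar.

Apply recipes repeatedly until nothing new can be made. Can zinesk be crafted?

zinesk would need torrun and lamnal (Recipe 2), but torrun is never obtained.

No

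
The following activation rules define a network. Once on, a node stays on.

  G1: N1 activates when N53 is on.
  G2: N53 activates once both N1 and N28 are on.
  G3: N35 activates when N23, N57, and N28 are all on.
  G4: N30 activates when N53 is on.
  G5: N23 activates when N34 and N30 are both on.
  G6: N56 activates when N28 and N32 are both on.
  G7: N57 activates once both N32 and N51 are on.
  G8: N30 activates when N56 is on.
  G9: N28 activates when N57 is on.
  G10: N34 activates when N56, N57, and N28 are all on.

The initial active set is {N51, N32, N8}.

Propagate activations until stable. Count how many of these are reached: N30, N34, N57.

3

G7: N32 and N51 on → N57 on.
N57 is on, so N28 activates (G9).
G6: N28 and N32 on → N56 on.
N56, N57, and N28 are on, so N34 activates (G10).
N56 is on, so N30 activates (G8).
N30: reached.
N34: reached.
N57: reached.
All 3 are reached.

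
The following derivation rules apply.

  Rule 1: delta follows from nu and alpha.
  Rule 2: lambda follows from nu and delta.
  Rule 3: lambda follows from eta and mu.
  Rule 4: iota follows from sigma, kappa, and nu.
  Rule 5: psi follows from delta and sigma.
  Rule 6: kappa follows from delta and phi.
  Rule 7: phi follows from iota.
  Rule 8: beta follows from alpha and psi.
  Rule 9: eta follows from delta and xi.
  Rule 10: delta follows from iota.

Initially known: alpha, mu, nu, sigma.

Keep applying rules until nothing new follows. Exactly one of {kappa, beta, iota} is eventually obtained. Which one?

beta

From nu and alpha, Rule 1 gives delta.
delta and sigma hold, so psi follows (Rule 5).
alpha and psi hold, so beta follows (Rule 8).
iota would need sigma, kappa, and nu (Rule 4), but kappa is never established. kappa would need delta and phi (Rule 6), but phi is never established.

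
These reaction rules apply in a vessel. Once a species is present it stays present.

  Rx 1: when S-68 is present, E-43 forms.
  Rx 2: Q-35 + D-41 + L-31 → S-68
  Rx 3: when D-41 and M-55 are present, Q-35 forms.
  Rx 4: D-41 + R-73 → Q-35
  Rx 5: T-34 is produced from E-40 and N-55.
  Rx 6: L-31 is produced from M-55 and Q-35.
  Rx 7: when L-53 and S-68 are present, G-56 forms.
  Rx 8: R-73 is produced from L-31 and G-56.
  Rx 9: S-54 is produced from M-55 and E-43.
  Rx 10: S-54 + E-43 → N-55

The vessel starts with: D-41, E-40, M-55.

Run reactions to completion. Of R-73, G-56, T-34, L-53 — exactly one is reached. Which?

D-41 and M-55 present → Q-35 forms (Rx 3).
M-55 and Q-35 present → L-31 forms (Rx 6).
Q-35, D-41, and L-31 present → S-68 forms (Rx 2).
S-68 present → E-43 forms (Rx 1).
M-55 and E-43 present → S-54 forms (Rx 9).
S-54 and E-43 present → N-55 forms (Rx 10).
E-40 and N-55 present → T-34 forms (Rx 5).
No rule produces L-53, and it is not given. G-56 would need L-53 and S-68 (Rx 7), but L-53 never forms. R-73 would need L-31 and G-56 (Rx 8), but G-56 never forms.

T-34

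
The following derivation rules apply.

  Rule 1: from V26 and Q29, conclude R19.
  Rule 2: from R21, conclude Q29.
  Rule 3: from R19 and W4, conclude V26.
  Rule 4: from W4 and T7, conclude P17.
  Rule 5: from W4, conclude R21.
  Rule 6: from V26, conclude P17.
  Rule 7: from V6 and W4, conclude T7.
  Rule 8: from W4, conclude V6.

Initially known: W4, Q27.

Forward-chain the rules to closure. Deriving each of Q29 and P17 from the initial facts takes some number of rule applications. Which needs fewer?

Q29: W4 holds, so R21 follows (Rule 5). From R21, Rule 2 gives Q29. [2 rule applications]
P17: W4 holds, so V6 follows (Rule 8). V6 and W4 hold, so T7 follows (Rule 7). From W4 and T7, Rule 4 gives P17. [3 rule applications]
Q29 needs fewer.

Q29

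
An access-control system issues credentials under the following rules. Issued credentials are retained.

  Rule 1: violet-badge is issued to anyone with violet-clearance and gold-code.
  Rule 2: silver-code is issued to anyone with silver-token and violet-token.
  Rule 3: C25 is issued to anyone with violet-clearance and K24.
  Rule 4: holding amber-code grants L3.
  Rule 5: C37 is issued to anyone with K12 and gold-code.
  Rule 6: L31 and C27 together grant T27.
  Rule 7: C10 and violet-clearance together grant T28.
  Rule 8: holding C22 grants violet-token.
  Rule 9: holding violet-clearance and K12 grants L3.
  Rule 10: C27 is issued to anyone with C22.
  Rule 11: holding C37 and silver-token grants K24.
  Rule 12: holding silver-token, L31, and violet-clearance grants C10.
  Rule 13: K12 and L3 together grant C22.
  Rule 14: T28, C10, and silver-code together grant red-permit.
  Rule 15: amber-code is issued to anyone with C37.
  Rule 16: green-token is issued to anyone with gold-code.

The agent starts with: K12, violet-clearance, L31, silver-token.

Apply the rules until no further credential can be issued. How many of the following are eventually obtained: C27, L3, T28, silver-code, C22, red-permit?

Holding silver-token, L31, and violet-clearance grants C10 (Rule 12).
Holding violet-clearance and K12 grants L3 (Rule 9).
Holding C10 and violet-clearance grants T28 (Rule 7).
Holding K12 and L3 grants C22 (Rule 13).
Holding C22 grants C27 (Rule 10).
Holding C22 grants violet-token (Rule 8).
Holding silver-token and violet-token grants silver-code (Rule 2).
Holding T28, C10, and silver-code grants red-permit (Rule 14).
C27: reached.
L3: reached.
T28: reached.
silver-code: reached.
C22: reached.
red-permit: reached.
All 6 are reached.

6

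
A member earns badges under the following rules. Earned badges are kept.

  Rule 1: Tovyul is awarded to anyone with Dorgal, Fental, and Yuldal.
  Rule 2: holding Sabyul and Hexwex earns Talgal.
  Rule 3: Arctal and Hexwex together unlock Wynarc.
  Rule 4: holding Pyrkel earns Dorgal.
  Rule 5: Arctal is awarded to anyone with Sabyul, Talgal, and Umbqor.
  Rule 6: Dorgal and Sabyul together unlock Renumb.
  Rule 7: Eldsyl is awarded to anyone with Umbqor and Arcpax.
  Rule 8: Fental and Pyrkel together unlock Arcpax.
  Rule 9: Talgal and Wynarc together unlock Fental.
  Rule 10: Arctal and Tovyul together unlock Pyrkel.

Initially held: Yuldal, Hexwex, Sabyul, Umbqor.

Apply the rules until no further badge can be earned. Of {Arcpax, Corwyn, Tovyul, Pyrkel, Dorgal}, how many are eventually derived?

0

Arcpax would need Fental and Pyrkel (Rule 8), but Pyrkel is never earned.
No rule produces Corwyn, and it is not given.
Tovyul would need Dorgal, Fental, and Yuldal (Rule 1), but Dorgal is never earned.
Pyrkel would need Arctal and Tovyul (Rule 10), but Tovyul is never earned.
Dorgal would need Pyrkel (Rule 4), but Pyrkel is never earned.
None of the 5 are reached.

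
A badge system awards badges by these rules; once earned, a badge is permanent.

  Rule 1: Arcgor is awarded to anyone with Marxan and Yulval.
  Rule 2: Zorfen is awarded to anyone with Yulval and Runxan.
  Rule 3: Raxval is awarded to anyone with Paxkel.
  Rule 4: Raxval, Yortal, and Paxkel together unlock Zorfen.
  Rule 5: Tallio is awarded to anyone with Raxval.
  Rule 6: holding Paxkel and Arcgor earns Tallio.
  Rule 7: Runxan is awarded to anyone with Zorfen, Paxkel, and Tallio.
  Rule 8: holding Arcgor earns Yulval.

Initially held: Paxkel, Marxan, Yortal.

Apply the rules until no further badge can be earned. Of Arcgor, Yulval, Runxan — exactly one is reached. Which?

With Paxkel, Raxval is earned (Rule 3).
With Raxval, Tallio is earned (Rule 5).
With Raxval, Yortal, and Paxkel, Zorfen is earned (Rule 4).
With Zorfen, Paxkel, and Tallio, Runxan is earned (Rule 7).
Arcgor would need Marxan and Yulval (Rule 1), but Yulval is never earned. Yulval would need Arcgor (Rule 8), but Arcgor is never earned.

Runxan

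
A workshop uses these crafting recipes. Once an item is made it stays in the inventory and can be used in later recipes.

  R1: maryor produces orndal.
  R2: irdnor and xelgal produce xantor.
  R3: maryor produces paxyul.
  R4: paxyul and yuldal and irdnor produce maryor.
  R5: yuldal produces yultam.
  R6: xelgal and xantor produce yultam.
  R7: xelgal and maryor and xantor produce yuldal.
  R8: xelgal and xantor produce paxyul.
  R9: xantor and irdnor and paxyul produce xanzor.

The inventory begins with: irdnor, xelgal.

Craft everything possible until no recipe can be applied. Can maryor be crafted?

No

maryor would need paxyul, yuldal, and irdnor (R4), but yuldal is never obtained.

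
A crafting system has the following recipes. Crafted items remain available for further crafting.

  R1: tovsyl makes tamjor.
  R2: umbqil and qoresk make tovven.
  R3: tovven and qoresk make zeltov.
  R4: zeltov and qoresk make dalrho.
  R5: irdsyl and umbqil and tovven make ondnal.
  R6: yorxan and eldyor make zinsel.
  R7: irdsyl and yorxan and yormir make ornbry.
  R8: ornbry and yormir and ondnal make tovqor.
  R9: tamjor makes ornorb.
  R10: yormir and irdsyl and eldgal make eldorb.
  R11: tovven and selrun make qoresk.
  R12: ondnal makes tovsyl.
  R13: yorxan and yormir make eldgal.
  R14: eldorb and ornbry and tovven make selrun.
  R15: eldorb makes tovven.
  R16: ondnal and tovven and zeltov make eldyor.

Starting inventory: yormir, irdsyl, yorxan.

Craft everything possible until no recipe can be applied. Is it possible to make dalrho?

irdsyl and yorxan and yormir → ornbry (R7).
yorxan and yormir → eldgal (R13).
Using R10, yormir, irdsyl, and eldgal make eldorb.
eldorb → tovven (R15).
Using R14, eldorb, ornbry, and tovven make selrun.
tovven and selrun → qoresk (R11).
tovven and qoresk → zeltov (R3).
Using R4, zeltov and qoresk make dalrho.

Yes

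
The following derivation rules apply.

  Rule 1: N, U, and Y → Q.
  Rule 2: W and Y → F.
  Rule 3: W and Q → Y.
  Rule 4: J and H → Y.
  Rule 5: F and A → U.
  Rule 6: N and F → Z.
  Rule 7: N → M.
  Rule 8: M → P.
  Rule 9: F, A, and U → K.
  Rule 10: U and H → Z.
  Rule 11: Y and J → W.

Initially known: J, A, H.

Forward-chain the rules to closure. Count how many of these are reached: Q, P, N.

0

Q would need N, U, and Y (Rule 1), but N is never established.
P would need M (Rule 8), but M is never established.
No rule produces N, and it is not given.
None of the 3 are reached.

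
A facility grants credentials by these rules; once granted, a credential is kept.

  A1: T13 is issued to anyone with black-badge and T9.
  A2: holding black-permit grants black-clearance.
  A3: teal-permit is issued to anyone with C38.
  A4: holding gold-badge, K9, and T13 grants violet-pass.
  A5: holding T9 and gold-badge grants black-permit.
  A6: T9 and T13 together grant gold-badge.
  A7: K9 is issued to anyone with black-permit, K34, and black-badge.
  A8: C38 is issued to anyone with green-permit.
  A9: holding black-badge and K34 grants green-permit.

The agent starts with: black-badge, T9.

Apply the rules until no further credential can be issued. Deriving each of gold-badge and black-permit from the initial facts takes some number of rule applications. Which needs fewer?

gold-badge

gold-badge: Holding black-badge and T9 grants T13 (A1). Holding T9 and T13 grants gold-badge (A6). [2 rule applications]
black-permit: Holding black-badge and T9 grants T13 (A1). Holding T9 and T13 grants gold-badge (A6). Holding T9 and gold-badge grants black-permit (A5). [3 rule applications]
gold-badge needs fewer.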